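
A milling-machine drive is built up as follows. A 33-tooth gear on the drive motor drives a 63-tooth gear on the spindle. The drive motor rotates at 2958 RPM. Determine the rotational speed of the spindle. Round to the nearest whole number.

Gear mesh: ratio = 63/33 = 1.9091, so the spindle turns at 2958 / 1.9091 = 1549.4 RPM.

1549 RPM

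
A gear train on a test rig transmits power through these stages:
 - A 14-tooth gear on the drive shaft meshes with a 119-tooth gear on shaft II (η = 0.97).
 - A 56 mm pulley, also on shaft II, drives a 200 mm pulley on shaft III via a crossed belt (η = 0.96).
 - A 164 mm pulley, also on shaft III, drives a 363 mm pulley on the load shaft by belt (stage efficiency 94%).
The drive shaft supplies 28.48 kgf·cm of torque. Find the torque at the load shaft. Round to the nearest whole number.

Gear mesh: ratio = 119/14 = 8.5; torque at shaft II = 28.48 × 8.5 × 0.97 = 234.82 kgf·cm.
Belt: ratio = 200/56 = 3.5714; torque at shaft III = 234.82 × 3.5714 × 0.96 = 805.09 kgf·cm.
Belt: ratio = 363/164 = 2.2134; torque at the load shaft = 805.09 × 2.2134 × 0.94 = 1675.1 kgf·cm.

1675 kgf·cm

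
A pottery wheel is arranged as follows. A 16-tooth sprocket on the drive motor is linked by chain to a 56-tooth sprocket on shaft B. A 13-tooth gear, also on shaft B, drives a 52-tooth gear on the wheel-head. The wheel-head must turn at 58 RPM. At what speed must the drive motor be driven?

Overall ratio R = 3.5 × 4 = 14.
Required input speed = output speed × R = 58 × 14 = 812 RPM.

812 RPM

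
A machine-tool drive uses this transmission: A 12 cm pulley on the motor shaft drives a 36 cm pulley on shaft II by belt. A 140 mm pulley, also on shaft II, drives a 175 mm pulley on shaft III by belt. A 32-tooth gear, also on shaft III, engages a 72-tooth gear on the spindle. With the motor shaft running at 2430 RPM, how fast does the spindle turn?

288 RPM

belt 36/12 = 3 → 2430/3 = 810 RPM
belt 175/140 = 1.25 → 810/1.25 = 648 RPM
gear mesh 72/32 = 2.25 → 648/2.25 = 288 RPM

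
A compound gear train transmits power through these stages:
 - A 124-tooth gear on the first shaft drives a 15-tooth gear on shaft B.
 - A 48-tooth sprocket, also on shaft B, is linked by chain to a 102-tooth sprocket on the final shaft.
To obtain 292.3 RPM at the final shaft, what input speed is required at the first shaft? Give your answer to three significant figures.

75.1 RPM

Overall ratio R = 0.12097 × 2.125 = 0.25706.
Required input speed = output speed × R = 292.3 × 0.25706 = 75.138 RPM.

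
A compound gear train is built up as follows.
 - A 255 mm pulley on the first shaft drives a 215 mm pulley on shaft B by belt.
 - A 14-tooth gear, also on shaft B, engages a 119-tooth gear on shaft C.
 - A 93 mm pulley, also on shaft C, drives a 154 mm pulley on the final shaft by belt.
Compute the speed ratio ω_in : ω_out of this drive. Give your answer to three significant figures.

Each stage contributes driven/driver: belt 215/255 = 0.84314, gear mesh 119/14 = 8.5, belt 154/93 = 1.6559.
Overall: 0.84314 × 8.5 × 1.6559 = 11.867.

11.9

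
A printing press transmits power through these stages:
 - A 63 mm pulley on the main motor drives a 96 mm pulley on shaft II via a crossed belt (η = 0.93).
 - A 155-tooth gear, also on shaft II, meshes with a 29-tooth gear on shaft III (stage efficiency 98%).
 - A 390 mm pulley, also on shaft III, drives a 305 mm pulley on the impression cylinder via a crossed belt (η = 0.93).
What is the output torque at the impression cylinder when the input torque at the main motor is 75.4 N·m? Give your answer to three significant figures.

belt 96/63 = 1.5238 → τ = 75.4·1.5238·0.93 = 106.85 N·m
gear mesh 29/155 = 0.1871 → τ = 106.85·0.1871·0.98 = 19.592 N·m
belt 305/390 = 0.78205 → τ = 19.592·0.78205·0.93 = 14.249 N·m

14.2 N·m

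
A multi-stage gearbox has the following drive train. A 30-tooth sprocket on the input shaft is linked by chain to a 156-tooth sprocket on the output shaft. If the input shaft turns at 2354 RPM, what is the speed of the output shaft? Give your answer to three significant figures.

chain 156/30 = 5.2 → 2354/5.2 = 452.69 RPM

453 RPM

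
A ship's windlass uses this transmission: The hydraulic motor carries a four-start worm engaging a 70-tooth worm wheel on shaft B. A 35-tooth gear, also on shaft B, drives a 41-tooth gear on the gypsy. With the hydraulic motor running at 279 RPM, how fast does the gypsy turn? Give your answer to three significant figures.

13.6 RPM

Worm: ratio = 70/4 = 17.5, so shaft B turns at 279 / 17.5 = 15.943 RPM.
Gear mesh: ratio = 41/35 = 1.1714, so the gypsy turns at 15.943 / 1.1714 = 13.61 RPM.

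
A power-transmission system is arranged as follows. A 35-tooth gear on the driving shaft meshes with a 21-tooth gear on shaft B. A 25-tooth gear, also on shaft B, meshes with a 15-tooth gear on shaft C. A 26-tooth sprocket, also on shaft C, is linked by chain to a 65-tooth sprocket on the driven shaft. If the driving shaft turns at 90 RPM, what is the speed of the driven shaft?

100 RPM

the driving shaft → shaft B (gear mesh, 21/35): 90 ÷ 0.6 = 150 RPM
shaft B → shaft C (gear mesh, 15/25): 150 ÷ 0.6 = 250 RPM
shaft C → the driven shaft (chain, 65/26): 250 ÷ 2.5 = 100 RPM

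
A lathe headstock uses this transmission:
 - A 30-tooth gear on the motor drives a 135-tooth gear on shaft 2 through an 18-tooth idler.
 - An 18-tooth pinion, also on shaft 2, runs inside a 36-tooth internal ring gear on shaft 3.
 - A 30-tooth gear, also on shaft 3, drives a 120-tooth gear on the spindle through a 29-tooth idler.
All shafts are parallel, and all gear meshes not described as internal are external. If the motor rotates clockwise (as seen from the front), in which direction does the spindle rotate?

the motor → shaft 2: driver → idler → driven is 2 external meshes, 2 reversals → CW.
shaft 2 → shaft 3: internal mesh, same direction → CW.
shaft 3 → the spindle: driver → idler → driven is 2 external meshes, 2 reversals → CW.
4 reversals in total — an even number — so the spindle turns the same way as the motor.

clockwise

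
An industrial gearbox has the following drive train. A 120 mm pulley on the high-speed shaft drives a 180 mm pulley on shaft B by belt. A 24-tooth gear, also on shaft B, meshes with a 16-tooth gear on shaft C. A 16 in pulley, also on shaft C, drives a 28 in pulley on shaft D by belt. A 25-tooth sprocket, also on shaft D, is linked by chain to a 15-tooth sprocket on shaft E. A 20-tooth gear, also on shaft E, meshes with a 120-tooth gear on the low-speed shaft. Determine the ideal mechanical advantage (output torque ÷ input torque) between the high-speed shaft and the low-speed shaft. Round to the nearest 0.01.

6.30

Each stage contributes driven/driver: belt 180/120 = 1.5, gear mesh 16/24 = 0.66667, belt 28/16 = 1.75, chain 15/25 = 0.6, gear mesh 120/20 = 6.
Overall: 1.5 × 0.66667 × 1.75 × 0.6 × 6 = 6.3.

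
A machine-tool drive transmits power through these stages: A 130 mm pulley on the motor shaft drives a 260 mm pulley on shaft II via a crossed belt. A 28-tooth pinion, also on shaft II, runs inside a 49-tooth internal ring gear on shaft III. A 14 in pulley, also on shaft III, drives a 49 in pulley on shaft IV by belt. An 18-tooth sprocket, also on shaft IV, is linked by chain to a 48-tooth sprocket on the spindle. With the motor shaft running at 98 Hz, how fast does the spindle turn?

3 Hz

Belt: ratio = 260/130 = 2, so shaft II turns at 98 / 2 = 49 Hz.
Internal gear: ratio = 49/28 = 1.75, so shaft III turns at 49 / 1.75 = 28 Hz.
Belt: ratio = 49/14 = 3.5, so shaft IV turns at 28 / 3.5 = 8 Hz.
Chain: ratio = 48/18 = 2.6667, so the spindle turns at 8 / 2.6667 = 3 Hz.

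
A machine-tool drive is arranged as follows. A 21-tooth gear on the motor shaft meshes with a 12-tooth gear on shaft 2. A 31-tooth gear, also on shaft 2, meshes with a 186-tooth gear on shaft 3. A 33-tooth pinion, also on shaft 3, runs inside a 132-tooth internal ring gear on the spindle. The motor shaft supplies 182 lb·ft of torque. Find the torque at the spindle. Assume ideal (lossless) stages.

gear mesh 12/21 = 0.57143 → τ = 182·0.57143 = 104 lb·ft
gear mesh 186/31 = 6 → τ = 104·6 = 624 lb·ft
internal gear 132/33 = 4 → τ = 624·4 = 2496 lb·ft

2496 lb·ft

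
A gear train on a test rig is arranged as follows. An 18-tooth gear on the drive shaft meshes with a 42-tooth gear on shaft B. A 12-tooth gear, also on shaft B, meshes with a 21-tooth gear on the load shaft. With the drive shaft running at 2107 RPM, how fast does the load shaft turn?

Gear mesh: ratio = 42/18 = 2.3333, so shaft B turns at 2107 / 2.3333 = 903 RPM.
Gear mesh: ratio = 21/12 = 1.75, so the load shaft turns at 903 / 1.75 = 516 RPM.

516 RPM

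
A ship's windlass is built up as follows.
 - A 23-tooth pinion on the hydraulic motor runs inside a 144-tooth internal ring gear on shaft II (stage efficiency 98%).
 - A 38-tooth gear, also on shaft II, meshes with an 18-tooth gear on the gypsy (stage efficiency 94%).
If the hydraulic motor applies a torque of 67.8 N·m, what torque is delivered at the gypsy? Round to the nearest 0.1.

185.2 N·m

internal gear 144/23 = 6.2609 → τ = 67.8·6.2609·0.98 = 416 N·m
gear mesh 18/38 = 0.47368 → τ = 416·0.47368·0.94 = 185.23 N·m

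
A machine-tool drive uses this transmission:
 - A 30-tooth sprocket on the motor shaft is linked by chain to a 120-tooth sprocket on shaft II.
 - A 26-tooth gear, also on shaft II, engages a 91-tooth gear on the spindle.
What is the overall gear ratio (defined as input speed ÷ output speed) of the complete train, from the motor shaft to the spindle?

14

Each stage contributes driven/driver: chain 120/30 = 4, gear mesh 91/26 = 3.5.
Overall: 4 × 3.5 = 14.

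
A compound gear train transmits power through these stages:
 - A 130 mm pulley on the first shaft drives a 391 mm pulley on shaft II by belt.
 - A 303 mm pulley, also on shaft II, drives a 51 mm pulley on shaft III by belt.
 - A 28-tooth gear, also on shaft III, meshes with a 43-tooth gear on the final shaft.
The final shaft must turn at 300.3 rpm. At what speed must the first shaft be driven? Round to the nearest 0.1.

233.5 rpm

Overall ratio R = 3.0077 × 0.16832 × 1.5357 = 0.77745.
Required input speed = output speed × R = 300.3 × 0.77745 = 233.47 rpm.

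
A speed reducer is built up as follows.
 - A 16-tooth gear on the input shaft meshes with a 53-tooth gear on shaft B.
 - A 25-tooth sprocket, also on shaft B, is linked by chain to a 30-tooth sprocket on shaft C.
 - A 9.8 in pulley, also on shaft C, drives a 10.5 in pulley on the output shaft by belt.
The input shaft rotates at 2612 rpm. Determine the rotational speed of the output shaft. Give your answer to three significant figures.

gear mesh 53/16 = 3.3125 → 2612/3.3125 = 788.53 rpm
chain 30/25 = 1.2 → 788.53/1.2 = 657.11 rpm
belt 10.5/9.8 = 1.0714 → 657.11/1.0714 = 613.3 rpm

613 rpm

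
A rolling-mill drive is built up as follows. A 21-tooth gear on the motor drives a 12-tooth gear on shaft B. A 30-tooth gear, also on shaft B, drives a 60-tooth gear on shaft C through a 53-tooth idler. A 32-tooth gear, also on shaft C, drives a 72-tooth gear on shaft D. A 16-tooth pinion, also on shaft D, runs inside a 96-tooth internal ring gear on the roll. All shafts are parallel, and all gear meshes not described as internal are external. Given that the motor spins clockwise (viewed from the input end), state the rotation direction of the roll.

the motor → shaft B: external mesh, 1 reversal → CCW.
shaft B → shaft C: driver → idler → driven is 2 external meshes, 2 reversals → CCW.
shaft C → shaft D: external mesh, 1 reversal → CW.
shaft D → the roll: internal mesh, same direction → CW.
4 reversals in total — an even number — so the roll turns the same way as the motor.

clockwise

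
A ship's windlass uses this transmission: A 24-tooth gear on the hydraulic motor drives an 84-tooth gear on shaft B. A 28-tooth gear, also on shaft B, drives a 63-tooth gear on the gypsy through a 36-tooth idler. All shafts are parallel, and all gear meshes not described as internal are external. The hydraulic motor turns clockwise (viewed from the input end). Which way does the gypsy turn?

counterclockwise

the hydraulic motor → shaft B: external mesh, 1 reversal → CCW.
shaft B → the gypsy: driver → idler → driven is 2 external meshes, 2 reversals → CCW.
3 reversals in total — an odd number — so the gypsy turns opposite to the hydraulic motor.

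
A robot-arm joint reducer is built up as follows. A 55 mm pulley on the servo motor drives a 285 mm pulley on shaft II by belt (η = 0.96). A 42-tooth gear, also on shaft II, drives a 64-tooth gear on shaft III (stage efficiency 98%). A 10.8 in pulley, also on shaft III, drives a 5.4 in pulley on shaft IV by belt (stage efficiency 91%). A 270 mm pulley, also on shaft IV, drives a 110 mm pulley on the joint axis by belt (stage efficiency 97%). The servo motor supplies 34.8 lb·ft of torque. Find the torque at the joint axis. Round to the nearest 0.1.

After the belt (285/55): 34.8 × 5.1818 × 0.96 = 173.11 lb·ft
After the gear mesh (64/42): 173.11 × 1.5238 × 0.98 = 258.52 lb·ft
After the belt (5.4/10.8): 258.52 × 0.5 × 0.91 = 117.63 lb·ft
After the belt (110/270): 117.63 × 0.40741 × 0.97 = 46.484 lb·ft

46.5 lb·ft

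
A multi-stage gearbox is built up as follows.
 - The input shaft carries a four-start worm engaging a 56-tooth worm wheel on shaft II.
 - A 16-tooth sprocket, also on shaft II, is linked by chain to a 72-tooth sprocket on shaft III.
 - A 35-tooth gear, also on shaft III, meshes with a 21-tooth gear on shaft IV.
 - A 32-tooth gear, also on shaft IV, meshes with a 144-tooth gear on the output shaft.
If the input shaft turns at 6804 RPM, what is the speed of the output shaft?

40 RPM

worm 56/4 = 14 → 6804/14 = 486 RPM
chain 72/16 = 4.5 → 486/4.5 = 108 RPM
gear mesh 21/35 = 0.6 → 108/0.6 = 180 RPM
gear mesh 144/32 = 4.5 → 180/4.5 = 40 RPM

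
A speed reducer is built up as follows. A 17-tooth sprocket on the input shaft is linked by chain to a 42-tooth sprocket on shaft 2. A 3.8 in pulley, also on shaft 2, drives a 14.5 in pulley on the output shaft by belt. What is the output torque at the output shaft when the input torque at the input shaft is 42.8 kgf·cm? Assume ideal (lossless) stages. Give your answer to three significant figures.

403 kgf·cm

chain 42/17 = 2.4706 → τ = 42.8·2.4706 = 105.74 kgf·cm
belt 14.5/3.8 = 3.8158 → τ = 105.74·3.8158 = 403.49 kgf·cm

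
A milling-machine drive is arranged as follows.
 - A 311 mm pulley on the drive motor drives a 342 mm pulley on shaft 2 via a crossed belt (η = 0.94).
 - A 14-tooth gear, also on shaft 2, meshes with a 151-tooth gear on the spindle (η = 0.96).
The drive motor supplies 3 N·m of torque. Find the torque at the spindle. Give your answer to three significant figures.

32.1 N·m

Belt: ratio = 342/311 = 1.0997; torque at shaft 2 = 3 × 1.0997 × 0.94 = 3.1011 N·m.
Gear mesh: ratio = 151/14 = 10.786; torque at the spindle = 3.1011 × 10.786 × 0.96 = 32.11 N·m.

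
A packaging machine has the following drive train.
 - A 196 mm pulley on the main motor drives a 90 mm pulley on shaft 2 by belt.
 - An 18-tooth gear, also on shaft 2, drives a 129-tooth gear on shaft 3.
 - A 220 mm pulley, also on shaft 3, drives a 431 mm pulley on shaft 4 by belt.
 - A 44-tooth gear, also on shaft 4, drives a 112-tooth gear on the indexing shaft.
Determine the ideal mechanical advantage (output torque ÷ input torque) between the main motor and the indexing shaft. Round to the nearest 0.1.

Each stage contributes driven/driver: belt 90/196 = 0.45918, gear mesh 129/18 = 7.1667, belt 431/220 = 1.9591, gear mesh 112/44 = 2.5455.
Overall: 0.45918 × 7.1667 × 1.9591 × 2.5455 = 16.411.

16.4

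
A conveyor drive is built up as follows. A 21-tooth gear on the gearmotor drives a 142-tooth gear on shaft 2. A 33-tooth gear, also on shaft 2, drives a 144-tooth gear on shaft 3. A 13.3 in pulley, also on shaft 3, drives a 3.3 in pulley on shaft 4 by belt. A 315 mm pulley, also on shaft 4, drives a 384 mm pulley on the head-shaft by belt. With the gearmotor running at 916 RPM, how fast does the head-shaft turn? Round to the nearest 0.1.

Gear mesh: ratio = 142/21 = 6.7619, so shaft 2 turns at 916 / 6.7619 = 135.46 RPM.
Gear mesh: ratio = 144/33 = 4.3636, so shaft 3 turns at 135.46 / 4.3636 = 31.044 RPM.
Belt: ratio = 3.3/13.3 = 0.24812, so shaft 4 turns at 31.044 / 0.24812 = 125.12 RPM.
Belt: ratio = 384/315 = 1.219, so the head-shaft turns at 125.12 / 1.219 = 102.63 RPM.

102.6 RPM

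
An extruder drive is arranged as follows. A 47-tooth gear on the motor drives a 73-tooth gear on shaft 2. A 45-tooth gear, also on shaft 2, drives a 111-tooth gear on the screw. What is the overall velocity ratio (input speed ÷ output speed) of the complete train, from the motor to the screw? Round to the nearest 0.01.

Each stage contributes driven/driver: gear mesh 73/47 = 1.5532, gear mesh 111/45 = 2.4667.
Overall: 1.5532 × 2.4667 = 3.8312.

3.83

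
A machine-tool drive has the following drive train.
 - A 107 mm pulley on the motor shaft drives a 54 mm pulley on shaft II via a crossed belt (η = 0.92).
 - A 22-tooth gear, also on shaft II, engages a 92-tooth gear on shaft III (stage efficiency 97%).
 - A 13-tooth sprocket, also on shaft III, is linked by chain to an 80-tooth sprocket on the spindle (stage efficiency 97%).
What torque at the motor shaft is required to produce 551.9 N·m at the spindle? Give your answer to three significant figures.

Overall ratio R = 0.50467 × 4.1818 × 6.1538 = 12.987; overall efficiency η = 0.92 × 0.97 × 0.97 = 0.8656.
Input torque = output torque / (R × η) = 551.9 / (12.987 × 0.8656) = 49.092 N·m.

49.1 N·m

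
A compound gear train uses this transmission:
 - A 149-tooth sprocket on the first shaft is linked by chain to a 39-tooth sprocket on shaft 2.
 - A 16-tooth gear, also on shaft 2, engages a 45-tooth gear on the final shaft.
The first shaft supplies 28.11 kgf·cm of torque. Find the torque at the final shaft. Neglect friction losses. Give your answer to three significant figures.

20.7 kgf·cm

chain 39/149 = 0.26174 → τ = 28.11·0.26174 = 7.3577 kgf·cm
gear mesh 45/16 = 2.8125 → τ = 7.3577·2.8125 = 20.693 kgf·cm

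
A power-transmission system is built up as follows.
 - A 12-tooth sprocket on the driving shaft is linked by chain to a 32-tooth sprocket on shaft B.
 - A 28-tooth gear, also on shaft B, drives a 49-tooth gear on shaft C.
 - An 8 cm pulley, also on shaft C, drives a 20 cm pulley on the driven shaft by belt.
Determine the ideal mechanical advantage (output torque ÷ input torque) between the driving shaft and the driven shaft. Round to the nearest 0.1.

11.7

Each stage contributes driven/driver: chain 32/12 = 2.6667, gear mesh 49/28 = 1.75, belt 20/8 = 2.5.
Overall: 2.6667 × 1.75 × 2.5 = 11.667.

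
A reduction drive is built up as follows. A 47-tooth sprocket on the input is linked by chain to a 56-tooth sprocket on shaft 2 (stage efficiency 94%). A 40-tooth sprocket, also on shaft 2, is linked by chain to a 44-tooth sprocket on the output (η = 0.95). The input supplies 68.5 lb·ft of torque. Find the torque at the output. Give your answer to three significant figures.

80.2 lb·ft

After the chain (56/47): 68.5 × 1.1915 × 0.94 = 76.72 lb·ft
After the chain (44/40): 76.72 × 1.1 × 0.95 = 80.172 lb·ft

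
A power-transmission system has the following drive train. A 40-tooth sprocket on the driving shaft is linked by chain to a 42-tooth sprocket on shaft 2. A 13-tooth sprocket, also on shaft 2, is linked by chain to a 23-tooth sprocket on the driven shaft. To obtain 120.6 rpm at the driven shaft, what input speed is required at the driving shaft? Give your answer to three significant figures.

224 rpm

Overall ratio R = 1.05 × 1.7692 = 1.8577.
Required input speed = output speed × R = 120.6 × 1.8577 = 224.04 rpm.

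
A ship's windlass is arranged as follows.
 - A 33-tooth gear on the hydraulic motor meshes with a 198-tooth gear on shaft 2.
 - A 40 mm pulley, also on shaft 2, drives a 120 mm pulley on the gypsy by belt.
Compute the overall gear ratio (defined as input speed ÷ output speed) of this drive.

18

Each stage contributes driven/driver: gear mesh 198/33 = 6, belt 120/40 = 3.
Overall: 6 × 3 = 18.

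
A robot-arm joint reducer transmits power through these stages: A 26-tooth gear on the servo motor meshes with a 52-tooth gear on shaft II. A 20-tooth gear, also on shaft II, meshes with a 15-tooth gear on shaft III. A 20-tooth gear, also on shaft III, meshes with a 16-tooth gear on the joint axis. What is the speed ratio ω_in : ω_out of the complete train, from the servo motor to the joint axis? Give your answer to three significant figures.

1.20

Each stage contributes driven/driver: gear mesh 52/26 = 2, gear mesh 15/20 = 0.75, gear mesh 16/20 = 0.8.
Overall: 2 × 0.75 × 0.8 = 1.2.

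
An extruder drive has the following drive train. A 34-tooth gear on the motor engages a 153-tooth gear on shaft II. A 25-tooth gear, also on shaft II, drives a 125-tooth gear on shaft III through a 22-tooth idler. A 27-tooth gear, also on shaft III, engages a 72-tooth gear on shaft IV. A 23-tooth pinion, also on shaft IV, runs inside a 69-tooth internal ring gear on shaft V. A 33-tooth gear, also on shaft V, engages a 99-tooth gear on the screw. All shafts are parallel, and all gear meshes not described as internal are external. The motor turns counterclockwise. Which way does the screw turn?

clockwise

the motor → shaft II: external mesh, 1 reversal → CW.
shaft II → shaft III: driver → idler → driven is 2 external meshes, 2 reversals → CW.
shaft III → shaft IV: external mesh, 1 reversal → CCW.
shaft IV → shaft V: internal mesh, same direction → CCW.
shaft V → the screw: external mesh, 1 reversal → CW.
5 reversals in total — an odd number — so the screw turns opposite to the motor.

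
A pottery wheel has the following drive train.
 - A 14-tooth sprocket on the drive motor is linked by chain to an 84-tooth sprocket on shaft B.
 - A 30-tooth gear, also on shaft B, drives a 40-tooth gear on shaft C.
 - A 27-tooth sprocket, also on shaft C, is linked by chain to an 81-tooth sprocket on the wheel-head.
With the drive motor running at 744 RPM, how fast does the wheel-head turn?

chain 84/14 = 6 → 744/6 = 124 RPM
gear mesh 40/30 = 1.3333 → 124/1.3333 = 93 RPM
chain 81/27 = 3 → 93/3 = 31 RPM

31 RPM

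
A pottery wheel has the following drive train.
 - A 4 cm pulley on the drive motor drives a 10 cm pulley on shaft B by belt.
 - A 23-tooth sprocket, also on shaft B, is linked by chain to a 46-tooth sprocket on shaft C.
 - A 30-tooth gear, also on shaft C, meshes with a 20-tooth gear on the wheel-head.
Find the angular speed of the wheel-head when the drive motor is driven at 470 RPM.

the drive motor → shaft B (belt, 10/4): 470 ÷ 2.5 = 188 RPM
shaft B → shaft C (chain, 46/23): 188 ÷ 2 = 94 RPM
shaft C → the wheel-head (gear mesh, 20/30): 94 ÷ 0.66667 = 141 RPM

141 RPM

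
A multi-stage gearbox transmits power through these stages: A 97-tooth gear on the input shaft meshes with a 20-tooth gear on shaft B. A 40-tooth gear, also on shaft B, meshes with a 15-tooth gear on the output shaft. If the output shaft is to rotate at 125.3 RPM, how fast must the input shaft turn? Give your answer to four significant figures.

Overall ratio R = 0.20619 × 0.375 = 0.07732.
Required input speed = output speed × R = 125.3 × 0.07732 = 9.6881 RPM.

9.688 RPM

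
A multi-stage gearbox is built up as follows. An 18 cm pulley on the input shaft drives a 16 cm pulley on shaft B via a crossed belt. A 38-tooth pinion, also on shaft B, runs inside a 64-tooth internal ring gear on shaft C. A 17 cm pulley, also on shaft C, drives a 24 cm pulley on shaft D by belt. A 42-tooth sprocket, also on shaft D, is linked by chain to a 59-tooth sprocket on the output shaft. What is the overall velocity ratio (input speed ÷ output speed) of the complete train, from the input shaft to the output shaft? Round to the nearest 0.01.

2.97

Each stage contributes driven/driver: belt 16/18 = 0.88889, internal gear 64/38 = 1.6842, belt 24/17 = 1.4118, chain 59/42 = 1.4048.
Overall: 0.88889 × 1.6842 × 1.4118 × 1.4048 = 2.969.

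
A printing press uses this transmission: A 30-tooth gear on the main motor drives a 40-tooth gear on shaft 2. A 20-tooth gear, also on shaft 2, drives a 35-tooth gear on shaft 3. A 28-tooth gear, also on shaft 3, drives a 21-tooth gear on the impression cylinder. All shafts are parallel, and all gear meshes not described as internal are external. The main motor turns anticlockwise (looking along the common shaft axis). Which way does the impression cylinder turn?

clockwise

the main motor → shaft 2: external mesh, 1 reversal → CW.
shaft 2 → shaft 3: external mesh, 1 reversal → CCW.
shaft 3 → the impression cylinder: external mesh, 1 reversal → CW.
3 reversals in total — an odd number — so the impression cylinder turns opposite to the main motor.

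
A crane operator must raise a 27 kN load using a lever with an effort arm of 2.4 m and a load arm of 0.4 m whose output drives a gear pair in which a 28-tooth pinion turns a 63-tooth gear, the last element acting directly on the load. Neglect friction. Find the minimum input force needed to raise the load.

Lever MA = effort arm / load arm = 2.4/0.4 = 6.
Gear pair MA = 63/28 = 2.25.
Combined ideal MA = 6 × 2.25 = 13.5.
Effort = load / MA = 27 / 13.5 = 2 kN.

2 kN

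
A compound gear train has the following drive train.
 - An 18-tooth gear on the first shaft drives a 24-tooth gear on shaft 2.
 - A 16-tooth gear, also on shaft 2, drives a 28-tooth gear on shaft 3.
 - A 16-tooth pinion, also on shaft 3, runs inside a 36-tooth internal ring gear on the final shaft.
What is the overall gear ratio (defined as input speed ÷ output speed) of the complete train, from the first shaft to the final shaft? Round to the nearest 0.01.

Each stage contributes driven/driver: gear mesh 24/18 = 1.3333, gear mesh 28/16 = 1.75, internal gear 36/16 = 2.25.
Overall: 1.3333 × 1.75 × 2.25 = 5.25.

5.25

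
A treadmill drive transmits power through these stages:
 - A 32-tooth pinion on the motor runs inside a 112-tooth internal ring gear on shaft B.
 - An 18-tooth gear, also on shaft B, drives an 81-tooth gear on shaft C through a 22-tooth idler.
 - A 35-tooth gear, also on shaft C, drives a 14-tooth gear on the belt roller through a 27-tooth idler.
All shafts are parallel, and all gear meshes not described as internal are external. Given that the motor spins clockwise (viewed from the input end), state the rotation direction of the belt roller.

clockwise

the motor → shaft B: internal mesh, same direction → CW.
shaft B → shaft C: driver → idler → driven is 2 external meshes, 2 reversals → CW.
shaft C → the belt roller: driver → idler → driven is 2 external meshes, 2 reversals → CW.
4 reversals in total — an even number — so the belt roller turns the same way as the motor.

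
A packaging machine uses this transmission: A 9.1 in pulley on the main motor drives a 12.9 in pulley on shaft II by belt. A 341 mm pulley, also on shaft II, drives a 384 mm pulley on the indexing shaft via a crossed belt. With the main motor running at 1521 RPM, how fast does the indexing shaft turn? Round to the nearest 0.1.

952.8 RPM

Belt: ratio = 12.9/9.1 = 1.4176, so shaft II turns at 1521 / 1.4176 = 1073 RPM.
Belt: ratio = 384/341 = 1.1261, so the indexing shaft turns at 1073 / 1.1261 = 952.81 RPM.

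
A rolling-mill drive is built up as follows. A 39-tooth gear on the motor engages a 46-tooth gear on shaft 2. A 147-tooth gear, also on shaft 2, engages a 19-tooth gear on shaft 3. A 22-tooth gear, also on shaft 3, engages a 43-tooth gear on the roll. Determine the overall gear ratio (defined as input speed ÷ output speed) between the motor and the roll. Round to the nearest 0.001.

0.298

Each stage contributes driven/driver: gear mesh 46/39 = 1.1795, gear mesh 19/147 = 0.12925, gear mesh 43/22 = 1.9545.
Overall: 1.1795 × 0.12925 × 1.9545 = 0.29797.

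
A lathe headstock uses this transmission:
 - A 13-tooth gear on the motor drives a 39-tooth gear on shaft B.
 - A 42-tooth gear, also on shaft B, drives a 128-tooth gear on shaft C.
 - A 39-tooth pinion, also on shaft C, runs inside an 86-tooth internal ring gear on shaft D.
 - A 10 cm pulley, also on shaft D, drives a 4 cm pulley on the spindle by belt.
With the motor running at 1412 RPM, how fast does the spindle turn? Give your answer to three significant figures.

175 RPM

Gear mesh: ratio = 39/13 = 3, so shaft B turns at 1412 / 3 = 470.67 RPM.
Gear mesh: ratio = 128/42 = 3.0476, so shaft C turns at 470.67 / 3.0476 = 154.44 RPM.
Internal gear: ratio = 86/39 = 2.2051, so shaft D turns at 154.44 / 2.2051 = 70.036 RPM.
Belt: ratio = 4/10 = 0.4, so the spindle turns at 70.036 / 0.4 = 175.09 RPM.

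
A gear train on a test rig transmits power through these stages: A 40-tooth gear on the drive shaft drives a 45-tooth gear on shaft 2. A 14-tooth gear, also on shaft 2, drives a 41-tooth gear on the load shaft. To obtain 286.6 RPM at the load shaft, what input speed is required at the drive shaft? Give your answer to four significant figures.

944.2 RPM

Overall ratio R = 1.125 × 2.9286 = 3.2946.
Required input speed = output speed × R = 286.6 × 3.2946 = 944.24 RPM.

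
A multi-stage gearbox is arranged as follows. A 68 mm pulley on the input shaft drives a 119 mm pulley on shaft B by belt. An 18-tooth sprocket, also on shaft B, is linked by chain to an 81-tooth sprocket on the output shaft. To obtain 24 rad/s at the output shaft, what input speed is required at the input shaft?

189 rad/s

Overall ratio R = 1.75 × 4.5 = 7.875.
Required input speed = output speed × R = 24 × 7.875 = 189 rad/s.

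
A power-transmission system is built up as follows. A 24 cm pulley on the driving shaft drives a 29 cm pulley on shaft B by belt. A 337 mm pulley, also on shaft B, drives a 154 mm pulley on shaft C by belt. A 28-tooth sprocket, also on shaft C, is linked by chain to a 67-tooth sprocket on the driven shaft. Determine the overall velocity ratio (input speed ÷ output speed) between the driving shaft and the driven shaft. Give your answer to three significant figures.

Each stage contributes driven/driver: belt 29/24 = 1.2083, belt 154/337 = 0.45697, chain 67/28 = 2.3929.
Overall: 1.2083 × 0.45697 × 2.3929 = 1.3213.

1.32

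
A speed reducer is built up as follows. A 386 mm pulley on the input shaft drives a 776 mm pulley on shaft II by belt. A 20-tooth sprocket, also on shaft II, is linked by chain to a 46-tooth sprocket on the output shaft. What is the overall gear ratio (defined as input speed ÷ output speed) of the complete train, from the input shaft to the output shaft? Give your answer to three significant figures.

4.62

Each stage contributes driven/driver: belt 776/386 = 2.0104, chain 46/20 = 2.3.
Overall: 2.0104 × 2.3 = 4.6238.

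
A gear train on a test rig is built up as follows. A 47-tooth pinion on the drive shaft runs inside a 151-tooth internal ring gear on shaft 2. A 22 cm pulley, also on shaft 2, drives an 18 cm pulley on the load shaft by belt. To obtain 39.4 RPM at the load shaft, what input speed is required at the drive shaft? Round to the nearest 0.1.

103.6 RPM

Overall ratio R = 3.2128 × 0.81818 = 2.6286.
Required input speed = output speed × R = 39.4 × 2.6286 = 103.57 RPM.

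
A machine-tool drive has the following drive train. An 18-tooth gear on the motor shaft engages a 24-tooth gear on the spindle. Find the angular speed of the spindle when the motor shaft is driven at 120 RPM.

90 RPM

gear mesh 24/18 = 1.3333 → 120/1.3333 = 90 RPM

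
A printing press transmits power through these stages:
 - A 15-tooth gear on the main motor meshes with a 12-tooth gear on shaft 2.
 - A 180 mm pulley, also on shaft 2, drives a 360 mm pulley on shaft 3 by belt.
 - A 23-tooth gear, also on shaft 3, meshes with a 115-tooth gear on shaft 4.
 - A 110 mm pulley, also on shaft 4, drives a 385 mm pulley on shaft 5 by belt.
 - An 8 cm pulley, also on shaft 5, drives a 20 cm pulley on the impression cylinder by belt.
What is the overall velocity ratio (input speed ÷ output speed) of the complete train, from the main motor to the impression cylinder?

70

Each stage contributes driven/driver: gear mesh 12/15 = 0.8, belt 360/180 = 2, gear mesh 115/23 = 5, belt 385/110 = 3.5, belt 20/8 = 2.5.
Overall: 0.8 × 2 × 5 × 3.5 × 2.5 = 70.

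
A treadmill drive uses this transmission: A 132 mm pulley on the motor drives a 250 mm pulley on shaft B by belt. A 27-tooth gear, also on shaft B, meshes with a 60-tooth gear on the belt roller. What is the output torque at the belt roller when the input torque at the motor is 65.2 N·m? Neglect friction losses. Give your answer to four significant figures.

274.4 N·m

After the belt (250/132): 65.2 × 1.8939 = 123.48 N·m
After the gear mesh (60/27): 123.48 × 2.2222 = 274.41 N·m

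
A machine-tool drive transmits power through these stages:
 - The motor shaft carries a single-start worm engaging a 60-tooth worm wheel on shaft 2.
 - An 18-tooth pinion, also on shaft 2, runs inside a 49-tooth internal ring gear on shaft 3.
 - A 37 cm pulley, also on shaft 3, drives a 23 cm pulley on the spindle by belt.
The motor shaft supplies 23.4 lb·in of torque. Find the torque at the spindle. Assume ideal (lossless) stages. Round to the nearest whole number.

Worm: ratio = 60/1 = 60; torque at shaft 2 = 23.4 × 60 = 1404 lb·in.
Internal gear: ratio = 49/18 = 2.7222; torque at shaft 3 = 1404 × 2.7222 = 3822 lb·in.
Belt: ratio = 23/37 = 0.62162; torque at the spindle = 3822 × 0.62162 = 2375.8 lb·in.

2376 lb·in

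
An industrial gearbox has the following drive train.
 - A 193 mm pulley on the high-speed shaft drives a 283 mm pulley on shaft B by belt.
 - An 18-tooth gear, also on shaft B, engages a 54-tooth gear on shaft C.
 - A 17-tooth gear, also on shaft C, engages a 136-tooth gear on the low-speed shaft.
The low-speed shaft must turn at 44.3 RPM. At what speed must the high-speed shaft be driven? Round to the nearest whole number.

1559 RPM

Overall ratio R = 1.4663 × 3 × 8 = 35.192.
Required input speed = output speed × R = 44.3 × 35.192 = 1559 RPM.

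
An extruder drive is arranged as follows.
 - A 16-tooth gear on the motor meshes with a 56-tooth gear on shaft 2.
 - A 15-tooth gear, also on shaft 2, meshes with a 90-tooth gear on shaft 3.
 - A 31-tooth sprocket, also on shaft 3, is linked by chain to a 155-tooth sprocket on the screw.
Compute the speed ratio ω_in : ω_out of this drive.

105

Each stage contributes driven/driver: gear mesh 56/16 = 3.5, gear mesh 90/15 = 6, chain 155/31 = 5.
Overall: 3.5 × 6 × 5 = 105.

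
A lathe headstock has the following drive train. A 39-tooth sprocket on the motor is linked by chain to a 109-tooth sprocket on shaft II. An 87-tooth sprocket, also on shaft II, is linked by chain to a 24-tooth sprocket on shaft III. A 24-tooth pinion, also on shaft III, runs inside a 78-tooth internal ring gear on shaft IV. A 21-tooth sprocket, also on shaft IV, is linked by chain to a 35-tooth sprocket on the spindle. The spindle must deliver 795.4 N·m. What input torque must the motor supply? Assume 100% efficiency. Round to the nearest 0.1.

190.5 N·m

Overall ratio R = 2.7949 × 0.27586 × 3.25 × 1.6667 = 4.1762.
Input torque = output torque / R = 795.4 / 4.1762 = 190.46 N·m.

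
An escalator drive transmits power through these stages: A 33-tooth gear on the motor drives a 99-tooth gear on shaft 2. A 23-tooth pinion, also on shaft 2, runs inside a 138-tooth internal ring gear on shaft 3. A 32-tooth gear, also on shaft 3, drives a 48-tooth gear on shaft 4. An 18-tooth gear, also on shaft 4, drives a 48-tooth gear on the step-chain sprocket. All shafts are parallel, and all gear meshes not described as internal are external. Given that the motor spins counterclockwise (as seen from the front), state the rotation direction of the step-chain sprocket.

clockwise

the motor → shaft 2: external mesh, 1 reversal → CW.
shaft 2 → shaft 3: internal mesh, same direction → CW.
shaft 3 → shaft 4: external mesh, 1 reversal → CCW.
shaft 4 → the step-chain sprocket: external mesh, 1 reversal → CW.
3 reversals in total — an odd number — so the step-chain sprocket turns opposite to the motor.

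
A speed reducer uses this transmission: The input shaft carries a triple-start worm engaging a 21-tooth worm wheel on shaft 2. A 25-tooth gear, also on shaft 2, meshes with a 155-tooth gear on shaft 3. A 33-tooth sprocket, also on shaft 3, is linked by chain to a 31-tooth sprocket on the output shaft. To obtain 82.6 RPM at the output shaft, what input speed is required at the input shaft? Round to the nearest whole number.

3368 RPM

Overall ratio R = 7 × 6.2 × 0.93939 = 40.77.
Required input speed = output speed × R = 82.6 × 40.77 = 3367.6 RPM.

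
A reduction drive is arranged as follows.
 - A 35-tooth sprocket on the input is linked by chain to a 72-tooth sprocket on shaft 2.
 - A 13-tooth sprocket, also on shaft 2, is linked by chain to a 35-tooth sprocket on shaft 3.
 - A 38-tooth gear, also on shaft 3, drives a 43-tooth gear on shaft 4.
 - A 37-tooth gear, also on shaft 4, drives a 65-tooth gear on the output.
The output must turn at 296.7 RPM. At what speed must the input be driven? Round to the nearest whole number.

Overall ratio R = 2.0571 × 2.6923 × 1.1316 × 1.7568 = 11.01.
Required input speed = output speed × R = 296.7 × 11.01 = 3266.7 RPM.

3267 RPM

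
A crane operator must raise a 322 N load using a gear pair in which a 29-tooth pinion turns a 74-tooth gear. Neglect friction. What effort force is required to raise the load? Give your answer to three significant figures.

Gear pair MA = 74/29 = 2.5517.
Effort = load / MA = 322 / 2.5517 = 126.19 N.

126 N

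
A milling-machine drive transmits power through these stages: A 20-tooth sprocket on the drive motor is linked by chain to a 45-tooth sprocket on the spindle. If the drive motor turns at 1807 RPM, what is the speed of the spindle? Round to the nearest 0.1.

803.1 RPM

Chain: ratio = 45/20 = 2.25, so the spindle turns at 1807 / 2.25 = 803.11 RPM.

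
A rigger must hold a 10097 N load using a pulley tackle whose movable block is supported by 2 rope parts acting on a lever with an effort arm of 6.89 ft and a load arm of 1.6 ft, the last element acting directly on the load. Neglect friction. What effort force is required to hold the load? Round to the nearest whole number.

1172 N

Block-and-tackle MA = number of supporting rope parts = 2.
Lever MA = effort arm / load arm = 6.89/1.6 = 4.3062.
Combined ideal MA = 2 × 4.3062 = 8.6125.
Effort = load / MA = 10097 / 8.6125 = 1172.4 N.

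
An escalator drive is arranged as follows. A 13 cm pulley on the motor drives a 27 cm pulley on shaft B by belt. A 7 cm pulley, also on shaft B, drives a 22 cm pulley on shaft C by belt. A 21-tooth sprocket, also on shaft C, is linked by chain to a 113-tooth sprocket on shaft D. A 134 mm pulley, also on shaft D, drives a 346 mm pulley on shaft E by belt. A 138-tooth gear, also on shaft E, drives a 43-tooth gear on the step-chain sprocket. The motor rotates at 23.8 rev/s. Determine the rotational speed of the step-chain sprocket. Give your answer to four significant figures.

0.8422 rev/s

Belt: ratio = 27/13 = 2.0769, so shaft B turns at 23.8 / 2.0769 = 11.459 rev/s.
Belt: ratio = 22/7 = 3.1429, so shaft C turns at 11.459 / 3.1429 = 3.6461 rev/s.
Chain: ratio = 113/21 = 5.381, so shaft D turns at 3.6461 / 5.381 = 0.6776 rev/s.
Belt: ratio = 346/134 = 2.5821, so shaft E turns at 0.6776 / 2.5821 = 0.26242 rev/s.
Gear mesh: ratio = 43/138 = 0.31159, so the step-chain sprocket turns at 0.26242 / 0.31159 = 0.84219 rev/s.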